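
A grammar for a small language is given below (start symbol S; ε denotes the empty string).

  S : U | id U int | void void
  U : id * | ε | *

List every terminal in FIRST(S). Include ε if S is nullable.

From S : U: add FIRST(U) = { *, id, ε } (including ε since U is nullable).
S : id U int contributes {id}.
S : void void contributes {void}.
Union: FIRST(S) = { *, id, void, ε }.

{ *, id, void, ε }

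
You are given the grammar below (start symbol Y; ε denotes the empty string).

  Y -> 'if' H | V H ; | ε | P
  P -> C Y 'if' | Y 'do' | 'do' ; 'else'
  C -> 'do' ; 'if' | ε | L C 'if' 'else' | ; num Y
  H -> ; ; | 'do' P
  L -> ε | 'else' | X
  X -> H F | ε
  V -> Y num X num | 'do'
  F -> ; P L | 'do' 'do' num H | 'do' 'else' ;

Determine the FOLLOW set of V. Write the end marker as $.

In Y -> V H ;: add FIRST(H ;) = { 'do', ; }.
Union: FOLLOW(V) = { 'do', ; }.

{ 'do', ; }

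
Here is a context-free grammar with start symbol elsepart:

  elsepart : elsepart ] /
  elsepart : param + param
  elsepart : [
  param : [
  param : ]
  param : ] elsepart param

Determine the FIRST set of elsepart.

{ [, ] }

From elsepart : elsepart ] /: add FIRST(elsepart) = { [, ] }.
From elsepart : param + param: add FIRST(param) = { [, ] }.
elsepart : [ contributes {[}.
Union: FIRST(elsepart) = { [, ] }.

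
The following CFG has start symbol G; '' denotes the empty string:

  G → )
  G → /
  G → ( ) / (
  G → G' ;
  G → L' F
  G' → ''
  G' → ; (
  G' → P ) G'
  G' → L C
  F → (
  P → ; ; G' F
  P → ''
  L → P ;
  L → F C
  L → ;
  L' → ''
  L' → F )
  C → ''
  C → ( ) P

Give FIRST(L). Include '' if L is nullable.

{ (, ; }

From L → P ;: P nullable, take FIRST(P) ∪ {;} = { ; }.
From L → F C: add FIRST(F) = { ( }.
L → ; contributes {;}.
Union: FIRST(L) = { (, ; }.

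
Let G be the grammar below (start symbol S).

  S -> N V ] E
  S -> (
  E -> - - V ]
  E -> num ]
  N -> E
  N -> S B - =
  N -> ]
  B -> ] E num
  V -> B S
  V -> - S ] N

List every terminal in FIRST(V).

From V -> B S: add FIRST(B) = { ] }.
V -> - S ] N contributes {-}.
Union: FIRST(V) = { -, ] }.

{ -, ] }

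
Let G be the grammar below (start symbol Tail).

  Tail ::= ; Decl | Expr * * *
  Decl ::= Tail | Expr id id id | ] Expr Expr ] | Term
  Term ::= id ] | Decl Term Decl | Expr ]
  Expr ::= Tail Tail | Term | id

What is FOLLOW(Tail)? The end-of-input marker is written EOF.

Tail is the start symbol, so EOF ∈ FOLLOW(Tail).
In Decl ::= Tail: Tail is at the end, add FOLLOW(Decl) = { EOF, *, ;, ], id }.
In Expr ::= Tail Tail: add FIRST(Tail) = { ;, ], id }.
In Expr ::= Tail Tail: Tail is at the end, add FOLLOW(Expr) = { *, ;, ], id }.
Union: FOLLOW(Tail) = { EOF, *, ;, ], id }.

{ EOF, *, ;, ], id }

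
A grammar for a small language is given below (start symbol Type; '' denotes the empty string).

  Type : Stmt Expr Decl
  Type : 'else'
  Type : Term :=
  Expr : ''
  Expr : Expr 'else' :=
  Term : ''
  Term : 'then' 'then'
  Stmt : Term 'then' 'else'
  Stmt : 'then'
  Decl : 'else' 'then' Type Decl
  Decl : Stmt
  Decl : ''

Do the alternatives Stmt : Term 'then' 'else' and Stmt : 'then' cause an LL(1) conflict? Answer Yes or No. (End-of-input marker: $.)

Yes

FIRST(Term 'then' 'else') = { 'then' } and FIRST('then') = { 'then' }.
Both contain 'then', so the two alternatives are not disjoint — LL(1) conflict.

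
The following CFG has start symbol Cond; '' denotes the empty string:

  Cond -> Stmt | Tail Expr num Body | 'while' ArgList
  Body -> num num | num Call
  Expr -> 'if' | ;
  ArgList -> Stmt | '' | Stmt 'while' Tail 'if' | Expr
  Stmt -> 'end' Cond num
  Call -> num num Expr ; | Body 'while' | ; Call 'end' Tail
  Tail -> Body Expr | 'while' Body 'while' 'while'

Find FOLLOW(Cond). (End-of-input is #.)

Cond is the start symbol, so # ∈ FOLLOW(Cond).
In Stmt -> 'end' Cond num: add FIRST(num) = { num }.
Union: FOLLOW(Cond) = { #, num }.

{ #, num }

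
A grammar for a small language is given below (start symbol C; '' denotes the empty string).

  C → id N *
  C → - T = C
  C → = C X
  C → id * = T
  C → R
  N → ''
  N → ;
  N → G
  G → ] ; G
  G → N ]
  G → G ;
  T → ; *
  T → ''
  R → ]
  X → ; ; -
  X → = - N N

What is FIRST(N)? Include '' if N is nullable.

{ ;, ], '' }

N → '' contributes ''.
N → ; contributes {;}.
From N → G: add FIRST(G) = { ;, ] }.
Union: FIRST(N) = { ;, ], '' }.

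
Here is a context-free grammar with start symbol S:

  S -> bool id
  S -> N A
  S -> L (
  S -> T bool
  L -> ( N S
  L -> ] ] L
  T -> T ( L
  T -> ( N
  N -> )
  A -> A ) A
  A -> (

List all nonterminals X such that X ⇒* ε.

{ } (none)

No nonterminal has an empty production or an RHS whose symbols are all nullable.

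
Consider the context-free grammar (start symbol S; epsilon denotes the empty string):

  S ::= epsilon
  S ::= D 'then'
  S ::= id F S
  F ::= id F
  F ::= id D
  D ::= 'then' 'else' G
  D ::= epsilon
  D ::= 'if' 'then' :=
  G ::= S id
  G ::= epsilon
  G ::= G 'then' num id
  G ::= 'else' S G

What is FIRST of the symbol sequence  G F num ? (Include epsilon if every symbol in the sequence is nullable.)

Add FIRST(G)\{epsilon} = { 'else', 'if', 'then', id }; G is nullable, continue.
Add FIRST(F) = { id }; F is not nullable, stop.

{ 'else', 'if', 'then', id }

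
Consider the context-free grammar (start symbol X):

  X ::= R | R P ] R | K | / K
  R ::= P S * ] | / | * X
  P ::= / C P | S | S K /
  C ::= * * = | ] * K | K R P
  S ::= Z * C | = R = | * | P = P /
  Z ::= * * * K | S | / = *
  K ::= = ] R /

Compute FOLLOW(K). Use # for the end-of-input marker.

In X ::= K: K is at the end, add FOLLOW(X) = { #, *, /, = }.
In X ::= / K: K is at the end, add FOLLOW(X) = { #, *, /, = }.
In P ::= S K /: add FIRST(/) = { / }.
In C ::= ] * K: K is at the end, add FOLLOW(C) = { *, /, =, ] }.
In C ::= K R P: add FIRST(R P) = { *, /, = }.
In Z ::= * * * K: K is at the end, add FOLLOW(Z) = { * }.
Union: FOLLOW(K) = { #, *, /, =, ] }.

{ #, *, /, =, ] }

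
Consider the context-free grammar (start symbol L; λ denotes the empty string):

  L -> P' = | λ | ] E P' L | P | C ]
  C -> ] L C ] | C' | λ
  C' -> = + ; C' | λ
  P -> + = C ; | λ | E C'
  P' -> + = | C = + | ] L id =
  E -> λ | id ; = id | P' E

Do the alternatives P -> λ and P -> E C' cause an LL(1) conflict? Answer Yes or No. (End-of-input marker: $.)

FIRST(λ) = { λ } and FIRST(E C') = { +, =, ], id, λ }.
Both alternatives are nullable, violating the LL(1) condition.

Yes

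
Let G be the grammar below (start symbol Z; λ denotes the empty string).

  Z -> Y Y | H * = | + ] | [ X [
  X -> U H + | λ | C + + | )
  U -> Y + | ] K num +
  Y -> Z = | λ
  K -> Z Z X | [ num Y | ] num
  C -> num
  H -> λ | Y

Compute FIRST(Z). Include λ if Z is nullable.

{ *, +, =, [, λ }

From Z -> Y Y: Y, Y nullable, take FIRST(Y) ∪ FIRST(Y) = { *, +, =, [ }; also λ since the whole RHS is nullable.
From Z -> H * =: H nullable, take FIRST(H) ∪ {*} = { *, +, =, [ }.
Z -> + ] contributes {+}.
Z -> [ X [ contributes {[}.
Union: FIRST(Z) = { *, +, =, [, λ }.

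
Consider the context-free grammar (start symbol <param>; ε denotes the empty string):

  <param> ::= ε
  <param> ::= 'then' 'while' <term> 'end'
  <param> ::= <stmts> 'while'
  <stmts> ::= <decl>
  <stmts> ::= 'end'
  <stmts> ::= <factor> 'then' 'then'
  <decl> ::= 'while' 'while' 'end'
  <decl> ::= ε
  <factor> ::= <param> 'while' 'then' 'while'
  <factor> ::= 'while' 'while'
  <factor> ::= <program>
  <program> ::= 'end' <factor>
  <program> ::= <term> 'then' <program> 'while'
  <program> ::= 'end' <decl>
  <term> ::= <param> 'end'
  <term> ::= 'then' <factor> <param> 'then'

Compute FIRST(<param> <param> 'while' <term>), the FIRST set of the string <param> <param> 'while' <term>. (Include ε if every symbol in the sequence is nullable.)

Add FIRST(<param>)\{ε} = { 'end', 'then', 'while' }; <param> is nullable, continue.
Add FIRST(<param>)\{ε} = { 'end', 'then', 'while' }; <param> is nullable, continue.
'while' is a terminal; add {'while'} and stop.

{ 'end', 'then', 'while' }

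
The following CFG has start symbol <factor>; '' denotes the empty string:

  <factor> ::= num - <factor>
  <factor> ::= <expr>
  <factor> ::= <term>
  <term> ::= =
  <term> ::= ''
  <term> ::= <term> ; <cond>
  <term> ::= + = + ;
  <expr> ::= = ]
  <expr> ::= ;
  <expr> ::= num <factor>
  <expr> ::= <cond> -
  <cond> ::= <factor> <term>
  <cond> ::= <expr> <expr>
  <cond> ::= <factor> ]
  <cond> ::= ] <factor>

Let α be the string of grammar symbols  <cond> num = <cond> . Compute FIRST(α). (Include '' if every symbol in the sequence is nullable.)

Add FIRST(<cond>)\{''} = { +, -, ;, =, ], num }; <cond> is nullable, continue.
num is a terminal; add {num} and stop.

{ +, -, ;, =, ], num }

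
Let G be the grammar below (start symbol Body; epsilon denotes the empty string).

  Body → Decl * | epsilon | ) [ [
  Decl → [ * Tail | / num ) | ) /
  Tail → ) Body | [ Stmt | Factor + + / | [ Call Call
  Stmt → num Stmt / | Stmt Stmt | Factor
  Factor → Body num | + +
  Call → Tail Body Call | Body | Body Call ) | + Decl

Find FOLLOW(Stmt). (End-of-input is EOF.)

In Tail → [ Stmt: Stmt is at the end, add FOLLOW(Tail) = { ), *, +, /, [, num }.
In Stmt → num Stmt /: add FIRST(/) = { / }.
In Stmt → Stmt Stmt: add FIRST(Stmt) = { ), +, /, [, num }.
In Stmt → Stmt Stmt: Stmt is at the end, add FOLLOW(Stmt) = { ), *, +, /, [, num }.
Union: FOLLOW(Stmt) = { ), *, +, /, [, num }.

{ ), *, +, /, [, num }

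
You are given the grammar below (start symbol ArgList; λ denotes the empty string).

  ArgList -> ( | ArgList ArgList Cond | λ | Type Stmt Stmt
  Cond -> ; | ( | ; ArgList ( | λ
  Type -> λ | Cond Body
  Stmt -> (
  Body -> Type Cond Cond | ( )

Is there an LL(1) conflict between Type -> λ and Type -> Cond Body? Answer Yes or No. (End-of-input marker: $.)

FIRST(λ) = { λ } and FIRST(Cond Body) = { (, ;, λ }.
Both alternatives are nullable, violating the LL(1) condition.

Yes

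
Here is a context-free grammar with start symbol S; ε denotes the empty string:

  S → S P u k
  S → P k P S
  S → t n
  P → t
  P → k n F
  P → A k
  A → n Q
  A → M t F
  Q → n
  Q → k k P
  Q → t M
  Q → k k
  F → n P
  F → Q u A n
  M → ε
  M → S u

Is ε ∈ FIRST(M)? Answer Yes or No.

M has an ε-production, so M ⇒ ε.

Yes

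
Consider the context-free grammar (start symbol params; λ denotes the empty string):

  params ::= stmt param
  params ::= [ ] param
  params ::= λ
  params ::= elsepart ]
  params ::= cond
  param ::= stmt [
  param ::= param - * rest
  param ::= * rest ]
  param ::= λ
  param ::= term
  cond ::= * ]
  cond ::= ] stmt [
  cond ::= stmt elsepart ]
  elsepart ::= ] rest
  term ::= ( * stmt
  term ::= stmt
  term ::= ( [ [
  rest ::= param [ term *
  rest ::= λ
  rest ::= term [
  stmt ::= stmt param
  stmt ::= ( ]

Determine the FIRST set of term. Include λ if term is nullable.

term ::= ( * stmt contributes {(}.
From term ::= stmt: add FIRST(stmt) = { ( }.
term ::= ( [ [ contributes {(}.
Union: FIRST(term) = { ( }.

{ ( }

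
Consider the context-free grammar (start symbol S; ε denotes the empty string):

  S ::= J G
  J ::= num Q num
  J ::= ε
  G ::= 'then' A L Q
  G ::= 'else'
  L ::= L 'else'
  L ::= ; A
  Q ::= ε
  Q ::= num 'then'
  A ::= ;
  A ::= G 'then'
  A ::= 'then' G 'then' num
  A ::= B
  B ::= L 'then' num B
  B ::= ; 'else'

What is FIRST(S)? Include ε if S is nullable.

From S ::= J G: J nullable, take FIRST(J) ∪ FIRST(G) = { 'else', 'then', num }.
Union: FIRST(S) = { 'else', 'then', num }.

{ 'else', 'then', num }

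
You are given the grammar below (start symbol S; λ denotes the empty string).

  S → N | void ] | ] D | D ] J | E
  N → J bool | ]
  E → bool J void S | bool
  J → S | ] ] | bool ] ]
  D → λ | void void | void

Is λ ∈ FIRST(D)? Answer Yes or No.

Yes

D has an λ-production, so D ⇒ λ.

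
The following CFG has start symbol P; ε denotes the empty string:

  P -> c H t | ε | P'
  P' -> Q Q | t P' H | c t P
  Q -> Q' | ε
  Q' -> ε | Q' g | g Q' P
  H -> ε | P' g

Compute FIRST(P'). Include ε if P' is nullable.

{ c, g, t, ε }

From P' -> Q Q: Q, Q nullable, take FIRST(Q) ∪ FIRST(Q) = { g }; also ε since the whole RHS is nullable.
P' -> t P' H contributes {t}.
P' -> c t P contributes {c}.
Union: FIRST(P') = { c, g, t, ε }.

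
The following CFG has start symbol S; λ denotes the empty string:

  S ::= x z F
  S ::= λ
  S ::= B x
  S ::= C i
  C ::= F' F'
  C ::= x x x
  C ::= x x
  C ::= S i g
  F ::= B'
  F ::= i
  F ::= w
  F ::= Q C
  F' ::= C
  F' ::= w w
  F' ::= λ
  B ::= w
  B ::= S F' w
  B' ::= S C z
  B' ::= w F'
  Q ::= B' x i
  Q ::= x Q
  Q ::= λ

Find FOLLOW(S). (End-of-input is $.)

{ $, i, w, x, z }

S is the start symbol, so $ ∈ FOLLOW(S).
In C ::= S i g: add FIRST(i g) = { i }.
In B ::= S F' w: add FIRST(F' w) = { i, w, x }.
In B' ::= S C z: add FIRST(C z) = { i, w, x, z }.
Union: FOLLOW(S) = { $, i, w, x, z }.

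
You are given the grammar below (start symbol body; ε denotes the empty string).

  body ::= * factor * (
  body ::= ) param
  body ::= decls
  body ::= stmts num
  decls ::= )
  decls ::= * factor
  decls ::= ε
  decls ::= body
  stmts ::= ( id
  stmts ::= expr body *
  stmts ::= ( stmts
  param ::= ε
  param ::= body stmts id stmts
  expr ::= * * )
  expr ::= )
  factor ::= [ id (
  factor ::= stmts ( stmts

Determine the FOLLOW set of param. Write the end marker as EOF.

In body ::= ) param: param is at the end, add FOLLOW(body) = { EOF, (, ), * }.
Union: FOLLOW(param) = { EOF, (, ), * }.

{ EOF, (, ), * }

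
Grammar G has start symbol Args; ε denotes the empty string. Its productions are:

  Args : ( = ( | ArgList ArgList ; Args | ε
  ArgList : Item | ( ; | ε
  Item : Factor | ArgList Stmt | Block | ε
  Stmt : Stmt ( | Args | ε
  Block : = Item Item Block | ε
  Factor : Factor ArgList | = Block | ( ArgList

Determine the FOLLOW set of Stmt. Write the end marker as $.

In Item : ArgList Stmt: Stmt is at the end, add FOLLOW(Item) = { (, ;, = }.
In Stmt : Stmt (: add FIRST(() = { ( }.
Union: FOLLOW(Stmt) = { (, ;, = }.

{ (, ;, = }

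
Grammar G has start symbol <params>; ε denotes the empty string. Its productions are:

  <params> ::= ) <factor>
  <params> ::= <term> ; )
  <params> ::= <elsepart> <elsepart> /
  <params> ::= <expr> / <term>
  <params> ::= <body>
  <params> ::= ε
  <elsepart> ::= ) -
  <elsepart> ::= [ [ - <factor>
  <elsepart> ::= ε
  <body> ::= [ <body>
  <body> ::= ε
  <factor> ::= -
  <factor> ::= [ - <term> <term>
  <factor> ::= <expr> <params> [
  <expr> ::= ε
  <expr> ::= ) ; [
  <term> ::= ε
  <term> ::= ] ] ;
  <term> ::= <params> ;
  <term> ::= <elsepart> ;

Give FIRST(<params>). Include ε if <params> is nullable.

{ ), /, ;, [, ], ε }

<params> ::= ) <factor> contributes {)}.
From <params> ::= <term> ; ): <term> nullable, take FIRST(<term>) ∪ {;} = { ), /, ;, [, ] }.
From <params> ::= <elsepart> <elsepart> /: <elsepart>, <elsepart> nullable, take FIRST(<elsepart>) ∪ FIRST(<elsepart>) ∪ {/} = { ), /, [ }.
From <params> ::= <expr> / <term>: <expr> nullable, take FIRST(<expr>) ∪ {/} = { ), / }.
From <params> ::= <body>: add FIRST(<body>) = { [, ε } (including ε since <body> is nullable).
<params> ::= ε contributes ε.
Union: FIRST(<params>) = { ), /, ;, [, ], ε }.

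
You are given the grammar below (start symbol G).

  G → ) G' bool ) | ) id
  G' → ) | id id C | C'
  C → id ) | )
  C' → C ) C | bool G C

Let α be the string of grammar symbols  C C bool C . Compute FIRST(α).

{ ), id }

Add FIRST(C) = { ), id }; C is not nullable, stop.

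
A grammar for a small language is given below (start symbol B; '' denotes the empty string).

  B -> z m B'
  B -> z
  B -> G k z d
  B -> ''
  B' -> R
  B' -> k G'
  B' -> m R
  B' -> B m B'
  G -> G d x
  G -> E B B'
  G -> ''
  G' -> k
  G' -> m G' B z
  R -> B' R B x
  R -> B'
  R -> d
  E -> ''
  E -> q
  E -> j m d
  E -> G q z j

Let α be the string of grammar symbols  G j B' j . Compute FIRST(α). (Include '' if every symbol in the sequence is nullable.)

Add FIRST(G)\{''} = { d, j, k, m, q, z }; G is nullable, continue.
j is a terminal; add {j} and stop.

{ d, j, k, m, q, z }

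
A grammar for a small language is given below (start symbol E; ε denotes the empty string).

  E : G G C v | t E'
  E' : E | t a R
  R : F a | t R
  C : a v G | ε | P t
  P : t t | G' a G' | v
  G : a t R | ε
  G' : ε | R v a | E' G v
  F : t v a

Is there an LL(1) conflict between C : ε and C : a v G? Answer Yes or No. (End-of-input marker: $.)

No

FIRST(ε) = { ε } and FIRST(a v G) = { a }.
The first is nullable but FOLLOW(C) = { v } is disjoint from FIRST of the second.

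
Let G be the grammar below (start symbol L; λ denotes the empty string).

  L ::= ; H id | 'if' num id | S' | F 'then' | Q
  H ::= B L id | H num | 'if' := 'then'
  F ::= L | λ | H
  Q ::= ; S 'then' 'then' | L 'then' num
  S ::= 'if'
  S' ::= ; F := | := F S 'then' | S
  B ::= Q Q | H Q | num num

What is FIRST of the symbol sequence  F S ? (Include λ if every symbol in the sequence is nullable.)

Add FIRST(F)\{λ} = { 'if', 'then', :=, ;, num }; F is nullable, continue.
Add FIRST(S) = { 'if' }; S is not nullable, stop.

{ 'if', 'then', :=, ;, num }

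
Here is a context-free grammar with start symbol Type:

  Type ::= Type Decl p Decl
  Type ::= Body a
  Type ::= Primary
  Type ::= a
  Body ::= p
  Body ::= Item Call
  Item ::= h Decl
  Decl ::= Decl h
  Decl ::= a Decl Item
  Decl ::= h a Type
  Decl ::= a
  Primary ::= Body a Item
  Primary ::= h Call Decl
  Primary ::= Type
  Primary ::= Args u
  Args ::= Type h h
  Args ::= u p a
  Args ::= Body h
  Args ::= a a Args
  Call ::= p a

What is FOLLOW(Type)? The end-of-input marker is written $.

Type is the start symbol, so $ ∈ FOLLOW(Type).
In Type ::= Type Decl p Decl: add FIRST(Decl p Decl) = { a, h }.
In Decl ::= h a Type: Type is at the end, add FOLLOW(Decl) = { $, a, h, p }.
In Primary ::= Type: Type is at the end, add FOLLOW(Primary) = { $, a, h, p }.
In Args ::= Type h h: add FIRST(h h) = { h }.
Union: FOLLOW(Type) = { $, a, h, p }.

{ $, a, h, p }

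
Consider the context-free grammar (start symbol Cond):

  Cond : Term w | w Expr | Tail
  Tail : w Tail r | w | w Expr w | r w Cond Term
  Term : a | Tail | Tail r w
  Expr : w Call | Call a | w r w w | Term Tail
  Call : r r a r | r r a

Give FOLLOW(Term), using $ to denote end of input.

In Cond : Term w: add FIRST(w) = { w }.
In Tail : r w Cond Term: Term is at the end, add FOLLOW(Tail) = { $, a, r, w }.
In Expr : Term Tail: add FIRST(Tail) = { r, w }.
Union: FOLLOW(Term) = { $, a, r, w }.

{ $, a, r, w }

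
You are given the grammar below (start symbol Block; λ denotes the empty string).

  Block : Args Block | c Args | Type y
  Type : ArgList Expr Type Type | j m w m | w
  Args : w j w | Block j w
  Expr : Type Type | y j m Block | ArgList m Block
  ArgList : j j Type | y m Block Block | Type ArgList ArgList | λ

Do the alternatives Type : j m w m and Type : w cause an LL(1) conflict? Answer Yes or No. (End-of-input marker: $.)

No

FIRST(j m w m) = { j } and FIRST(w) = { w }.
The FIRST sets are disjoint and neither alternative is nullable — no conflict.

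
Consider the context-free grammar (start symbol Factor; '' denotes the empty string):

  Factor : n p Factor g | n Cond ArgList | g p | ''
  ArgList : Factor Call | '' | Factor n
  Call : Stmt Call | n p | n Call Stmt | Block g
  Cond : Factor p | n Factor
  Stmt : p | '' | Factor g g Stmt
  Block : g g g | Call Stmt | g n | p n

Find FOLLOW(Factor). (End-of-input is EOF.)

Factor is the start symbol, so EOF ∈ FOLLOW(Factor).
In Factor : n p Factor g: add FIRST(g) = { g }.
In ArgList : Factor Call: add FIRST(Call) = { g, n, p }.
In ArgList : Factor n: add FIRST(n) = { n }.
In Cond : Factor p: add FIRST(p) = { p }.
In Cond : n Factor: Factor is at the end, add FOLLOW(Cond) = { EOF, g, n, p }.
In Stmt : Factor g g Stmt: add FIRST(g g Stmt) = { g }.
Union: FOLLOW(Factor) = { EOF, g, n, p }.

{ EOF, g, n, p }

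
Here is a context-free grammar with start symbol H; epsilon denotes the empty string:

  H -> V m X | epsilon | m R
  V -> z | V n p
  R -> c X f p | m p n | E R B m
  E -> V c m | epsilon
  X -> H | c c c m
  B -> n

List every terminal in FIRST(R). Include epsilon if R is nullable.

R -> c X f p contributes {c}.
R -> m p n contributes {m}.
From R -> E R B m: E nullable, take FIRST(E) ∪ FIRST(R) = { c, m, z }.
Union: FIRST(R) = { c, m, z }.

{ c, m, z }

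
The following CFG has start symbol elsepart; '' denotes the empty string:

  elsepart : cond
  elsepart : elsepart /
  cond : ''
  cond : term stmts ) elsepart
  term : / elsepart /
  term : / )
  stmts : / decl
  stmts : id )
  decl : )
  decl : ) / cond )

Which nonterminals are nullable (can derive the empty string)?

{ cond, elsepart }

Directly nullable (have an ''-production): cond.
elsepart : cond with every symbol nullable, so elsepart is nullable.
No other nonterminal has a production whose RHS symbols are all nullable.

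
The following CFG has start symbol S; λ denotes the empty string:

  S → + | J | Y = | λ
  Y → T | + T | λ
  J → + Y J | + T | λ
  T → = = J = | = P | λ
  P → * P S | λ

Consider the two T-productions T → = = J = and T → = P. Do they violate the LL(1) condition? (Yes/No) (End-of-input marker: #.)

FIRST(= = J =) = { = } and FIRST(= P) = { = }.
Both contain =, so the two alternatives are not disjoint — LL(1) conflict.

Yes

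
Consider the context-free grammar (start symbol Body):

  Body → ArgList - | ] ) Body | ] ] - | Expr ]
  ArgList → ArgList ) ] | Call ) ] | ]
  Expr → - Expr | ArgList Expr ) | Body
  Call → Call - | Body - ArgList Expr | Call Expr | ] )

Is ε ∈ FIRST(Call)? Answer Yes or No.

No nonterminal in this grammar is nullable.
No production of Call has an RHS whose symbols are all nullable, so Call is not nullable.

No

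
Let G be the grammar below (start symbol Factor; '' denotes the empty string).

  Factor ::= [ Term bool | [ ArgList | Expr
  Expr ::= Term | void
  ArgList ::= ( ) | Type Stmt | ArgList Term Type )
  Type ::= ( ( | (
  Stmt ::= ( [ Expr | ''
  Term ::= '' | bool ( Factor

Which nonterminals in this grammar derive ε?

Directly nullable (have an ''-production): Stmt, Term.
Factor ::= Expr with every symbol nullable, so Factor is nullable.
Expr ::= Term with every symbol nullable, so Expr is nullable.
No other nonterminal has a production whose RHS symbols are all nullable.

{ Expr, Factor, Stmt, Term }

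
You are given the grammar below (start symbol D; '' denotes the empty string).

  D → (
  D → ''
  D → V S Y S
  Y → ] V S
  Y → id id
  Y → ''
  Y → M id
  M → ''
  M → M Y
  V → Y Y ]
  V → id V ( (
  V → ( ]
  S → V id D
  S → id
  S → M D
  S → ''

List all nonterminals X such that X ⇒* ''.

Directly nullable (have an ''-production): D, Y, M, S.
No other nonterminal has a production whose RHS symbols are all nullable.

{ D, M, S, Y }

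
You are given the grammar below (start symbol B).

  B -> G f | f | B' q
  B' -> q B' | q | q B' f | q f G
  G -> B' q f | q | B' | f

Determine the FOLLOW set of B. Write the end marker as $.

{ $ }

B is the start symbol, so $ ∈ FOLLOW(B).
Union: FOLLOW(B) = { $ }.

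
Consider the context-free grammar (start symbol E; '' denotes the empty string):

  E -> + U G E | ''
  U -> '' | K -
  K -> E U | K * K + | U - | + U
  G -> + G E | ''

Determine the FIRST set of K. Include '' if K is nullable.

From K -> E U: E, U nullable, take FIRST(E) ∪ FIRST(U) = { *, +, - }; also '' since the whole RHS is nullable.
From K -> K * K +: K nullable, take FIRST(K) ∪ {*} = { *, +, - }.
From K -> U -: U nullable, take FIRST(U) ∪ {-} = { *, +, - }.
K -> + U contributes {+}.
Union: FIRST(K) = { *, +, -, '' }.

{ *, +, -, '' }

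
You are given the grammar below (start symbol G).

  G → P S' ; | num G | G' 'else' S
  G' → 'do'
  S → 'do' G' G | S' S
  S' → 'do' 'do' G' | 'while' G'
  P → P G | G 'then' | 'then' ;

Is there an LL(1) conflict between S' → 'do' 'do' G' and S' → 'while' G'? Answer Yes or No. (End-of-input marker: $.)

FIRST('do' 'do' G') = { 'do' } and FIRST('while' G') = { 'while' }.
The FIRST sets are disjoint and neither alternative is nullable — no conflict.

No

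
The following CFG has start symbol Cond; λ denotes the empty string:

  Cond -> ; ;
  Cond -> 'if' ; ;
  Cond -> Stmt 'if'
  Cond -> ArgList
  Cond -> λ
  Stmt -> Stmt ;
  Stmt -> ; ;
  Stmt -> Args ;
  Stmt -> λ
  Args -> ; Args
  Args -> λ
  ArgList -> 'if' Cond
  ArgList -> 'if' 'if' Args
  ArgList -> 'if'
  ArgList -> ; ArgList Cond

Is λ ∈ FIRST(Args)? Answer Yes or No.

Args has an λ-production, so Args ⇒ λ.

Yes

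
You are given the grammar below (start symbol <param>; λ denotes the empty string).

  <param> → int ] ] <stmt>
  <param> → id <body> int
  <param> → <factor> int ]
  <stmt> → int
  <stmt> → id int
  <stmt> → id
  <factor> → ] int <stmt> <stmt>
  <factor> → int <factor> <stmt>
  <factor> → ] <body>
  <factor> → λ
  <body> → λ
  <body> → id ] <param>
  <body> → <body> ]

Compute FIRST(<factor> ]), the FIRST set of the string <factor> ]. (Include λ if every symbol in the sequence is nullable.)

Add FIRST(<factor>)\{λ} = { ], int }; <factor> is nullable, continue.
] is a terminal; add {]} and stop.

{ ], int }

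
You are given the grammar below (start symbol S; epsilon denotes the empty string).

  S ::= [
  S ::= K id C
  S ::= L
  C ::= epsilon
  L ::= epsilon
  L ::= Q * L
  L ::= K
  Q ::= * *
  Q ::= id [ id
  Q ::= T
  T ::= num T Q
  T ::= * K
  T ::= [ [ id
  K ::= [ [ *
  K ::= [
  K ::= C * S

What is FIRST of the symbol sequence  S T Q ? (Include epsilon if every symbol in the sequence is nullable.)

Add FIRST(S)\{epsilon} = { *, [, id, num }; S is nullable, continue.
Add FIRST(T) = { *, [, num }; T is not nullable, stop.

{ *, [, id, num }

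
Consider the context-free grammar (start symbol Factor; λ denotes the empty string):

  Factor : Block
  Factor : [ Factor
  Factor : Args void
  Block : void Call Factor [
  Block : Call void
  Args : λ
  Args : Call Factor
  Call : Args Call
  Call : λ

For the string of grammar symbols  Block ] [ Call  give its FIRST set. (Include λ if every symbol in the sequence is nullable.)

{ [, void }

Add FIRST(Block) = { [, void }; Block is not nullable, stop.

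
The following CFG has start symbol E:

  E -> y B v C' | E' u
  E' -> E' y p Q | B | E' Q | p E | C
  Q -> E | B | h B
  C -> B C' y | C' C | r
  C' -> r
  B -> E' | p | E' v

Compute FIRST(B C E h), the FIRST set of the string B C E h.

{ p, r }

Add FIRST(B) = { p, r }; B is not nullable, stop.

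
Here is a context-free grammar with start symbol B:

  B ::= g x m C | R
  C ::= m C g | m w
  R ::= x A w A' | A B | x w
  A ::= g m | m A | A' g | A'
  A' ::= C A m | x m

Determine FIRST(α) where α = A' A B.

{ m, x }

Add FIRST(A') = { m, x }; A' is not nullable, stop.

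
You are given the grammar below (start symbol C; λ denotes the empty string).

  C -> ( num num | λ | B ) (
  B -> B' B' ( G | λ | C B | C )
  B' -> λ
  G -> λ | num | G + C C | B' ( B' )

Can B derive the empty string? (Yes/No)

B has an λ-production, so B ⇒ λ.

Yes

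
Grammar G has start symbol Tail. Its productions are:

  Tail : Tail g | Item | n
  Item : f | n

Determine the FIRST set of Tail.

{ f, n }

From Tail : Tail g: add FIRST(Tail) = { f, n }.
From Tail : Item: add FIRST(Item) = { f, n }.
Tail : n contributes {n}.
Union: FIRST(Tail) = { f, n }.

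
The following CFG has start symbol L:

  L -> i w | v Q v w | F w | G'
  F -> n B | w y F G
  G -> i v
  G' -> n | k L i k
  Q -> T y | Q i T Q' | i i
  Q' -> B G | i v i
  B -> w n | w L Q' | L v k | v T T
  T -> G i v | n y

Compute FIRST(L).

{ i, k, n, v, w }

L -> i w contributes {i}.
L -> v Q v w contributes {v}.
From L -> F w: add FIRST(F) = { n, w }.
From L -> G': add FIRST(G') = { k, n }.
Union: FIRST(L) = { i, k, n, v, w }.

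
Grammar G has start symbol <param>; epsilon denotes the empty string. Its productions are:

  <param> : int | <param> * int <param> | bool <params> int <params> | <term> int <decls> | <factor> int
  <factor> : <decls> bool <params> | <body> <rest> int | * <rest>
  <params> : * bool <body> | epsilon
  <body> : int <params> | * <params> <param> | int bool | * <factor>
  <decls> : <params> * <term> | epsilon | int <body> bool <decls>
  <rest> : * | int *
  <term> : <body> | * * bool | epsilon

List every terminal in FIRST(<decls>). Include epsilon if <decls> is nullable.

{ *, int, epsilon }

From <decls> : <params> * <term>: <params> nullable, take FIRST(<params>) ∪ {*} = { * }.
<decls> : epsilon contributes epsilon.
<decls> : int <body> bool <decls> contributes {int}.
Union: FIRST(<decls>) = { *, int, epsilon }.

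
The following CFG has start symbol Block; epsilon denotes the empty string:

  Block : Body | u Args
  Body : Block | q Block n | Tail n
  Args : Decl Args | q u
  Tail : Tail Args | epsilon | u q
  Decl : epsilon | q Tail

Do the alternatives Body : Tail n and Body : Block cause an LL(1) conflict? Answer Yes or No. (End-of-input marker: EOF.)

Yes

FIRST(Tail n) = { n, q, u } and FIRST(Block) = { n, q, u }.
Both contain n, so the two alternatives are not disjoint — LL(1) conflict.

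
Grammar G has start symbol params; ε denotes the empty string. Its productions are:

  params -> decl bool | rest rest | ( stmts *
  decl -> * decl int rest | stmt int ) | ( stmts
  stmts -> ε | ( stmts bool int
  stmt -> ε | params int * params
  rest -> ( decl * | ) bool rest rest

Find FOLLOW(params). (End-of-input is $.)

params is the start symbol, so $ ∈ FOLLOW(params).
In stmt -> params int * params: add FIRST(int * params) = { int }.
In stmt -> params int * params: params is at the end, add FOLLOW(stmt) = { int }.
Union: FOLLOW(params) = { $, int }.

{ $, int }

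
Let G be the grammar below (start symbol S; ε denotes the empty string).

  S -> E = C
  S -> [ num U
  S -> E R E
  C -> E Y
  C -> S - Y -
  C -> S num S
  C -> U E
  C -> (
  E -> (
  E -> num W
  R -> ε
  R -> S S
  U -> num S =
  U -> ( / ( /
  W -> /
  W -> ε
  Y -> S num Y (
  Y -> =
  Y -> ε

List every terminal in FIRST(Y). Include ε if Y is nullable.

{ (, =, [, num, ε }

From Y -> S num Y (: add FIRST(S) = { (, [, num }.
Y -> = contributes {=}.
Y -> ε contributes ε.
Union: FIRST(Y) = { (, =, [, num, ε }.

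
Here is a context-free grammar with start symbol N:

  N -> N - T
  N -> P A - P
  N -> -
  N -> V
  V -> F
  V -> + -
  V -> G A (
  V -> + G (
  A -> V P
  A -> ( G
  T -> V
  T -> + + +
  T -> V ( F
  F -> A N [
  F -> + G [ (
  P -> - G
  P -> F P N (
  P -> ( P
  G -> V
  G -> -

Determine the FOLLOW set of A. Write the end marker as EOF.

{ (, +, - }

In N -> P A - P: add FIRST(- P) = { - }.
In V -> G A (: add FIRST(() = { ( }.
In F -> A N [: add FIRST(N [) = { (, +, - }.
Union: FOLLOW(A) = { (, +, - }.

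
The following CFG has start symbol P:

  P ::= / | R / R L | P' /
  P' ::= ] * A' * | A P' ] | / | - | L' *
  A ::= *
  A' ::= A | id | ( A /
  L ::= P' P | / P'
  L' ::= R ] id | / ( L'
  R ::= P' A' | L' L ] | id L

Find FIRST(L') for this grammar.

From L' ::= R ] id: add FIRST(R) = { *, -, /, ], id }.
L' ::= / ( L' contributes {/}.
Union: FIRST(L') = { *, -, /, ], id }.

{ *, -, /, ], id }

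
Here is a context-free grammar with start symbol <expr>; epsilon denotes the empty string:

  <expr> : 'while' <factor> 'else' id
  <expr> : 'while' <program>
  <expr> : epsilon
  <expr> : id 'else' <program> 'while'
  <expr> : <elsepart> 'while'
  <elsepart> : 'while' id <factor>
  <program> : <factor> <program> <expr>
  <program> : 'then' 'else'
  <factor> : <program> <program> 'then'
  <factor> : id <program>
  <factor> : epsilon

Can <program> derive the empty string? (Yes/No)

No

Nullable nonterminals: <expr>, <factor>.
No production of <program> has an RHS whose symbols are all nullable, so <program> is not nullable.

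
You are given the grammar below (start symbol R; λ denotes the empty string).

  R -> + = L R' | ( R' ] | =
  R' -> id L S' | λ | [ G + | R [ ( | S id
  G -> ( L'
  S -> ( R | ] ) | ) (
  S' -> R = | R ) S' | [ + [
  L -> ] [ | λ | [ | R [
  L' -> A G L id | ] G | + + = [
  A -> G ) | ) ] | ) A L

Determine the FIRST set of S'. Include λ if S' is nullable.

From S' -> R =: add FIRST(R) = { (, +, = }.
From S' -> R ) S': add FIRST(R) = { (, +, = }.
S' -> [ + [ contributes {[}.
Union: FIRST(S') = { (, +, =, [ }.

{ (, +, =, [ }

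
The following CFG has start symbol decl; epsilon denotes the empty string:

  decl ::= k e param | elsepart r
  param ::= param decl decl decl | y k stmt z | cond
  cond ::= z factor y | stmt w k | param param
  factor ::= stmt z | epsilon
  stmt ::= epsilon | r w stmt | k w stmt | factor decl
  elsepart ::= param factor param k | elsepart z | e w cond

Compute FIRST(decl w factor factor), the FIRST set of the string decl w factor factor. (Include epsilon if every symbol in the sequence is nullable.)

Add FIRST(decl) = { e, k, r, w, y, z }; decl is not nullable, stop.

{ e, k, r, w, y, z }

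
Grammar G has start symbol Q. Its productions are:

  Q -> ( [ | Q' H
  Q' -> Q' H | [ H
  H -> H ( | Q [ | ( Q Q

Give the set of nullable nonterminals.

No nonterminal has an empty production or an RHS whose symbols are all nullable.

{ } (none)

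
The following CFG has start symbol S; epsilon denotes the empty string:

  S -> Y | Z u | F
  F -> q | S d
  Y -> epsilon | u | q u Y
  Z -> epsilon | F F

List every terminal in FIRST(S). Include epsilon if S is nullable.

{ d, q, u, epsilon }

From S -> Y: add FIRST(Y) = { q, u, epsilon } (including epsilon since Y is nullable).
From S -> Z u: Z nullable, take FIRST(Z) ∪ {u} = { d, q, u }.
From S -> F: add FIRST(F) = { d, q, u }.
Union: FIRST(S) = { d, q, u, epsilon }.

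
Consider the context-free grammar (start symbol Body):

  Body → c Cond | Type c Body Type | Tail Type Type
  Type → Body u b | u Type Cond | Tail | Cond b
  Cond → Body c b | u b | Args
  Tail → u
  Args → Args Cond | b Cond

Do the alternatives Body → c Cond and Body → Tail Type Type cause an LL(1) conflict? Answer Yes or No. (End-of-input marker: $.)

No

FIRST(c Cond) = { c } and FIRST(Tail Type Type) = { u }.
The FIRST sets are disjoint and neither alternative is nullable — no conflict.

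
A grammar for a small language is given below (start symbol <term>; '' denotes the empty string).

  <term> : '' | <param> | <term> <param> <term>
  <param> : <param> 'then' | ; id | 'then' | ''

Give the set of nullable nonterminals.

Directly nullable (have an ''-production): <term>, <param>.

{ <param>, <term> }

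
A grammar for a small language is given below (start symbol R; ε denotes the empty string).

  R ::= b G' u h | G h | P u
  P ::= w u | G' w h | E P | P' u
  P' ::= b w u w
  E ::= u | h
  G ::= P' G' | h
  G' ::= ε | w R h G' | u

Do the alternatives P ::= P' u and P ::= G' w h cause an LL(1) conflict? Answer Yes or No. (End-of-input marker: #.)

No

FIRST(P' u) = { b } and FIRST(G' w h) = { u, w }.
The FIRST sets are disjoint and neither alternative is nullable — no conflict.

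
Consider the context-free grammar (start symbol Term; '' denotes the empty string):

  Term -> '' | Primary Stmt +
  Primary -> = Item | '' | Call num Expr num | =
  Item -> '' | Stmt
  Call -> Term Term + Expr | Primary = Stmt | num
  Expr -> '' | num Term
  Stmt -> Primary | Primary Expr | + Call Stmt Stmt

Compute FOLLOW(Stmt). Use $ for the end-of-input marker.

{ +, =, num }

In Term -> Primary Stmt +: add FIRST(+) = { + }.
In Item -> Stmt: Stmt is at the end, add FOLLOW(Item) = { +, =, num }.
In Call -> Primary = Stmt: Stmt is at the end, add FOLLOW(Call) = { +, =, num }.
In Stmt -> + Call Stmt Stmt: add FIRST(Stmt)\{''} = { +, =, num }.
  Since Stmt is nullable, also add FOLLOW(Stmt) = { +, =, num }.
In Stmt -> + Call Stmt Stmt: Stmt is at the end, add FOLLOW(Stmt) = { +, =, num }.
Union: FOLLOW(Stmt) = { +, =, num }.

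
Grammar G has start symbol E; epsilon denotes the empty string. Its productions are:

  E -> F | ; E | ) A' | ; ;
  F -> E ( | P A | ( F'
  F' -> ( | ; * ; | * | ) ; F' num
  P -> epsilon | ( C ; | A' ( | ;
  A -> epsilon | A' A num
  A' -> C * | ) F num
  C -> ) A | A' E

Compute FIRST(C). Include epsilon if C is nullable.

{ ) }

C -> ) A contributes {)}.
From C -> A' E: add FIRST(A') = { ) }.
Union: FIRST(C) = { ) }.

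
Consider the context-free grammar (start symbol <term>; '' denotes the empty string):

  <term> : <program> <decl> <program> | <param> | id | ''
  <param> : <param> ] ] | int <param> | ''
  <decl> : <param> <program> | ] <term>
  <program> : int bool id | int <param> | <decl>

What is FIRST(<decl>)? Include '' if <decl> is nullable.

From <decl> : <param> <program>: <param> nullable, take FIRST(<param>) ∪ FIRST(<program>) = { ], int }.
<decl> : ] <term> contributes {]}.
Union: FIRST(<decl>) = { ], int }.

{ ], int }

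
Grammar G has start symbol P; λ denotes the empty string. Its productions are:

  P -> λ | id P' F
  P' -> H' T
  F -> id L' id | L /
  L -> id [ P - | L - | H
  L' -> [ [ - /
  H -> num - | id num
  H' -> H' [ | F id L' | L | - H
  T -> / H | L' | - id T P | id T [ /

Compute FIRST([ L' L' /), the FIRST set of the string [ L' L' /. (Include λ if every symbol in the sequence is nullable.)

{ [ }

[ is a terminal; add {[} and stop.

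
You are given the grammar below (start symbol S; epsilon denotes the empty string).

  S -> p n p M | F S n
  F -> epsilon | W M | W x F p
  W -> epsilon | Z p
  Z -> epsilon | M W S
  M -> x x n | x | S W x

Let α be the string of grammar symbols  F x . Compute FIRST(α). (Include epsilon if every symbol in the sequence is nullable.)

{ p, x }

Add FIRST(F)\{epsilon} = { p, x }; F is nullable, continue.
x is a terminal; add {x} and stop.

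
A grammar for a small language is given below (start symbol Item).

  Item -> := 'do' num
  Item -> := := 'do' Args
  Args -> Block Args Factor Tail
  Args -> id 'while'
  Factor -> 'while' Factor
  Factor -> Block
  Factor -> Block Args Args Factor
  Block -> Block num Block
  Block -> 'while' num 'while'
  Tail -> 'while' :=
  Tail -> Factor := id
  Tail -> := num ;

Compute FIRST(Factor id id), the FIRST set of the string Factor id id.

{ 'while' }

Add FIRST(Factor) = { 'while' }; Factor is not nullable, stop.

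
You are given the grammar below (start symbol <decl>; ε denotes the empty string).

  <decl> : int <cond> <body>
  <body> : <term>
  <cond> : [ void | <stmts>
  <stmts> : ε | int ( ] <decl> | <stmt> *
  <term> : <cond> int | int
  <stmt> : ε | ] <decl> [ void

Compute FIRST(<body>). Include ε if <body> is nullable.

{ *, [, ], int }

From <body> : <term>: add FIRST(<term>) = { *, [, ], int }.
Union: FIRST(<body>) = { *, [, ], int }.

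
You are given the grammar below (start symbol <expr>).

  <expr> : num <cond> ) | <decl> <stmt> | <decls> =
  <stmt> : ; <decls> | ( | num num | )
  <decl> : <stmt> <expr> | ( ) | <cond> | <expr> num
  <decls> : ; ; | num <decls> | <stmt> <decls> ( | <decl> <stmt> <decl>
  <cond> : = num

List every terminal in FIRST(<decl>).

{ (, ), ;, =, num }

From <decl> : <stmt> <expr>: add FIRST(<stmt>) = { (, ), ;, num }.
<decl> : ( ) contributes {(}.
From <decl> : <cond>: add FIRST(<cond>) = { = }.
From <decl> : <expr> num: add FIRST(<expr>) = { (, ), ;, =, num }.
Union: FIRST(<decl>) = { (, ), ;, =, num }.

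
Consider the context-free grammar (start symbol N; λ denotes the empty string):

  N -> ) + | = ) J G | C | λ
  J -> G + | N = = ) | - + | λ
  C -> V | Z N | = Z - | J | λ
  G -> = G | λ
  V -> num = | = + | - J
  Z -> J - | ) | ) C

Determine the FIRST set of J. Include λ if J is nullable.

{ ), +, -, =, num, λ }

From J -> G +: G nullable, take FIRST(G) ∪ {+} = { +, = }.
From J -> N = = ): N nullable, take FIRST(N) ∪ {=} = { ), +, -, =, num }.
J -> - + contributes {-}.
J -> λ contributes λ.
Union: FIRST(J) = { ), +, -, =, num, λ }.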